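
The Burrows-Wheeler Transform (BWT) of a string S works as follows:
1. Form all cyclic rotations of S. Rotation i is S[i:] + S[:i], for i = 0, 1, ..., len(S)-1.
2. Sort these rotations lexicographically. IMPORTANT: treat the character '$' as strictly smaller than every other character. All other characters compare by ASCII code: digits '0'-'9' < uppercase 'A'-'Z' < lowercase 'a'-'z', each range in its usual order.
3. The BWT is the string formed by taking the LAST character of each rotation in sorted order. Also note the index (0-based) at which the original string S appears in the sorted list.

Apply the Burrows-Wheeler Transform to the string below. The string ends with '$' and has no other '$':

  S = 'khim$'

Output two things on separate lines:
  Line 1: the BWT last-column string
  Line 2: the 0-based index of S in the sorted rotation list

Answer: mkh$i
3

Derivation:
All 5 rotations (rotation i = S[i:]+S[:i]):
  rot[0] = khim$
  rot[1] = him$k
  rot[2] = im$kh
  rot[3] = m$khi
  rot[4] = $khim
Sorted (with $ < everything):
  sorted[0] = $khim  (last char: 'm')
  sorted[1] = him$k  (last char: 'k')
  sorted[2] = im$kh  (last char: 'h')
  sorted[3] = khim$  (last char: '$')
  sorted[4] = m$khi  (last char: 'i')
Last column: mkh$i
Original string S is at sorted index 3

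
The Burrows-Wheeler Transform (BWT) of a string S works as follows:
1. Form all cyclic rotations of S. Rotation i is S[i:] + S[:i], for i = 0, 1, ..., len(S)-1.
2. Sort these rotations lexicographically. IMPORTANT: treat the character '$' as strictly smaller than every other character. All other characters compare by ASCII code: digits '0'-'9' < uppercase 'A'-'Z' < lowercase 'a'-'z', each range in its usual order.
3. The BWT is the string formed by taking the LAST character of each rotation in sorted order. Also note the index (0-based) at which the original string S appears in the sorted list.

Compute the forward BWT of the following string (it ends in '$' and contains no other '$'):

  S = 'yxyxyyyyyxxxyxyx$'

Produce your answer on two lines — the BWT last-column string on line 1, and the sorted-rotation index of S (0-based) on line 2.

All 17 rotations (rotation i = S[i:]+S[:i]):
  rot[0] = yxyxyyyyyxxxyxyx$
  rot[1] = xyxyyyyyxxxyxyx$y
  rot[2] = yxyyyyyxxxyxyx$yx
  rot[3] = xyyyyyxxxyxyx$yxy
  rot[4] = yyyyyxxxyxyx$yxyx
  rot[5] = yyyyxxxyxyx$yxyxy
  rot[6] = yyyxxxyxyx$yxyxyy
  rot[7] = yyxxxyxyx$yxyxyyy
  rot[8] = yxxxyxyx$yxyxyyyy
  rot[9] = xxxyxyx$yxyxyyyyy
  rot[10] = xxyxyx$yxyxyyyyyx
  rot[11] = xyxyx$yxyxyyyyyxx
  rot[12] = yxyx$yxyxyyyyyxxx
  rot[13] = xyx$yxyxyyyyyxxxy
  rot[14] = yx$yxyxyyyyyxxxyx
  rot[15] = x$yxyxyyyyyxxxyxy
  rot[16] = $yxyxyyyyyxxxyxyx
Sorted (with $ < everything):
  sorted[0] = $yxyxyyyyyxxxyxyx  (last char: 'x')
  sorted[1] = x$yxyxyyyyyxxxyxy  (last char: 'y')
  sorted[2] = xxxyxyx$yxyxyyyyy  (last char: 'y')
  sorted[3] = xxyxyx$yxyxyyyyyx  (last char: 'x')
  sorted[4] = xyx$yxyxyyyyyxxxy  (last char: 'y')
  sorted[5] = xyxyx$yxyxyyyyyxx  (last char: 'x')
  sorted[6] = xyxyyyyyxxxyxyx$y  (last char: 'y')
  sorted[7] = xyyyyyxxxyxyx$yxy  (last char: 'y')
  sorted[8] = yx$yxyxyyyyyxxxyx  (last char: 'x')
  sorted[9] = yxxxyxyx$yxyxyyyy  (last char: 'y')
  sorted[10] = yxyx$yxyxyyyyyxxx  (last char: 'x')
  sorted[11] = yxyxyyyyyxxxyxyx$  (last char: '$')
  sorted[12] = yxyyyyyxxxyxyx$yx  (last char: 'x')
  sorted[13] = yyxxxyxyx$yxyxyyy  (last char: 'y')
  sorted[14] = yyyxxxyxyx$yxyxyy  (last char: 'y')
  sorted[15] = yyyyxxxyxyx$yxyxy  (last char: 'y')
  sorted[16] = yyyyyxxxyxyx$yxyx  (last char: 'x')
Last column: xyyxyxyyxyx$xyyyx
Original string S is at sorted index 11

Answer: xyyxyxyyxyx$xyyyx
11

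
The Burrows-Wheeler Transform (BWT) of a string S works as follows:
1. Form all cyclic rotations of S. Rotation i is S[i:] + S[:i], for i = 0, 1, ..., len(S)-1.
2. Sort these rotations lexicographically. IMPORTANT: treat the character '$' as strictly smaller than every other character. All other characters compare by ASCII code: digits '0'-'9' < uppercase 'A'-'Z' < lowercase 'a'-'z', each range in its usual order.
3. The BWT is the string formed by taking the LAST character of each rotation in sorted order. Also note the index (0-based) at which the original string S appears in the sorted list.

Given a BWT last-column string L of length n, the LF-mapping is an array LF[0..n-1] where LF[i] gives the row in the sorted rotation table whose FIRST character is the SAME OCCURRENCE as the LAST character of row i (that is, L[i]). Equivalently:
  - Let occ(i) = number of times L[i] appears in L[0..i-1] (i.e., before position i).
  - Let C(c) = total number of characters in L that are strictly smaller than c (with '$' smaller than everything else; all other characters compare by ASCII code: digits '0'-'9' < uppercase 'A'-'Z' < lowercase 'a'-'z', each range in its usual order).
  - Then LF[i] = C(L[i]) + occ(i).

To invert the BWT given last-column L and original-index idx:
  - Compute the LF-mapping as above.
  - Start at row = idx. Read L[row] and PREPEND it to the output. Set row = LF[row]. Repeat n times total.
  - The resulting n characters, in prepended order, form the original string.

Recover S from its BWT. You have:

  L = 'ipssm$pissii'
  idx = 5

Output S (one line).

Answer: mississippi$

Derivation:
LF mapping: 1 6 8 9 5 0 7 2 10 11 3 4
Walk LF starting at row 5, prepending L[row]:
  step 1: row=5, L[5]='$', prepend. Next row=LF[5]=0
  step 2: row=0, L[0]='i', prepend. Next row=LF[0]=1
  step 3: row=1, L[1]='p', prepend. Next row=LF[1]=6
  step 4: row=6, L[6]='p', prepend. Next row=LF[6]=7
  step 5: row=7, L[7]='i', prepend. Next row=LF[7]=2
  step 6: row=2, L[2]='s', prepend. Next row=LF[2]=8
  step 7: row=8, L[8]='s', prepend. Next row=LF[8]=10
  step 8: row=10, L[10]='i', prepend. Next row=LF[10]=3
  step 9: row=3, L[3]='s', prepend. Next row=LF[3]=9
  step 10: row=9, L[9]='s', prepend. Next row=LF[9]=11
  step 11: row=11, L[11]='i', prepend. Next row=LF[11]=4
  step 12: row=4, L[4]='m', prepend. Next row=LF[4]=5
Reversed output: mississippi$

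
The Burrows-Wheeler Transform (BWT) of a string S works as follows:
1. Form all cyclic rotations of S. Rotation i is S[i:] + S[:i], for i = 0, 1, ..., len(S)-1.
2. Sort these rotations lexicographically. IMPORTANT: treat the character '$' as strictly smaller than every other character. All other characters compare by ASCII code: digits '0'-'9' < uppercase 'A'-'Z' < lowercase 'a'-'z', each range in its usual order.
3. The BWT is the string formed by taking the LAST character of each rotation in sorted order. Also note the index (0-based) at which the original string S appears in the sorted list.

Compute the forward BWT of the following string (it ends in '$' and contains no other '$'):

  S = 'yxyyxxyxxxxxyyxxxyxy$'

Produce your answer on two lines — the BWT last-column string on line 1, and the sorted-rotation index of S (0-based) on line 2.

All 21 rotations (rotation i = S[i:]+S[:i]):
  rot[0] = yxyyxxyxxxxxyyxxxyxy$
  rot[1] = xyyxxyxxxxxyyxxxyxy$y
  rot[2] = yyxxyxxxxxyyxxxyxy$yx
  rot[3] = yxxyxxxxxyyxxxyxy$yxy
  rot[4] = xxyxxxxxyyxxxyxy$yxyy
  rot[5] = xyxxxxxyyxxxyxy$yxyyx
  rot[6] = yxxxxxyyxxxyxy$yxyyxx
  rot[7] = xxxxxyyxxxyxy$yxyyxxy
  rot[8] = xxxxyyxxxyxy$yxyyxxyx
  rot[9] = xxxyyxxxyxy$yxyyxxyxx
  rot[10] = xxyyxxxyxy$yxyyxxyxxx
  rot[11] = xyyxxxyxy$yxyyxxyxxxx
  rot[12] = yyxxxyxy$yxyyxxyxxxxx
  rot[13] = yxxxyxy$yxyyxxyxxxxxy
  rot[14] = xxxyxy$yxyyxxyxxxxxyy
  rot[15] = xxyxy$yxyyxxyxxxxxyyx
  rot[16] = xyxy$yxyyxxyxxxxxyyxx
  rot[17] = yxy$yxyyxxyxxxxxyyxxx
  rot[18] = xy$yxyyxxyxxxxxyyxxxy
  rot[19] = y$yxyyxxyxxxxxyyxxxyx
  rot[20] = $yxyyxxyxxxxxyyxxxyxy
Sorted (with $ < everything):
  sorted[0] = $yxyyxxyxxxxxyyxxxyxy  (last char: 'y')
  sorted[1] = xxxxxyyxxxyxy$yxyyxxy  (last char: 'y')
  sorted[2] = xxxxyyxxxyxy$yxyyxxyx  (last char: 'x')
  sorted[3] = xxxyxy$yxyyxxyxxxxxyy  (last char: 'y')
  sorted[4] = xxxyyxxxyxy$yxyyxxyxx  (last char: 'x')
  sorted[5] = xxyxxxxxyyxxxyxy$yxyy  (last char: 'y')
  sorted[6] = xxyxy$yxyyxxyxxxxxyyx  (last char: 'x')
  sorted[7] = xxyyxxxyxy$yxyyxxyxxx  (last char: 'x')
  sorted[8] = xy$yxyyxxyxxxxxyyxxxy  (last char: 'y')
  sorted[9] = xyxxxxxyyxxxyxy$yxyyx  (last char: 'x')
  sorted[10] = xyxy$yxyyxxyxxxxxyyxx  (last char: 'x')
  sorted[11] = xyyxxxyxy$yxyyxxyxxxx  (last char: 'x')
  sorted[12] = xyyxxyxxxxxyyxxxyxy$y  (last char: 'y')
  sorted[13] = y$yxyyxxyxxxxxyyxxxyx  (last char: 'x')
  sorted[14] = yxxxxxyyxxxyxy$yxyyxx  (last char: 'x')
  sorted[15] = yxxxyxy$yxyyxxyxxxxxy  (last char: 'y')
  sorted[16] = yxxyxxxxxyyxxxyxy$yxy  (last char: 'y')
  sorted[17] = yxy$yxyyxxyxxxxxyyxxx  (last char: 'x')
  sorted[18] = yxyyxxyxxxxxyyxxxyxy$  (last char: '$')
  sorted[19] = yyxxxyxy$yxyyxxyxxxxx  (last char: 'x')
  sorted[20] = yyxxyxxxxxyyxxxyxy$yx  (last char: 'x')
Last column: yyxyxyxxyxxxyxxyyx$xx
Original string S is at sorted index 18

Answer: yyxyxyxxyxxxyxxyyx$xx
18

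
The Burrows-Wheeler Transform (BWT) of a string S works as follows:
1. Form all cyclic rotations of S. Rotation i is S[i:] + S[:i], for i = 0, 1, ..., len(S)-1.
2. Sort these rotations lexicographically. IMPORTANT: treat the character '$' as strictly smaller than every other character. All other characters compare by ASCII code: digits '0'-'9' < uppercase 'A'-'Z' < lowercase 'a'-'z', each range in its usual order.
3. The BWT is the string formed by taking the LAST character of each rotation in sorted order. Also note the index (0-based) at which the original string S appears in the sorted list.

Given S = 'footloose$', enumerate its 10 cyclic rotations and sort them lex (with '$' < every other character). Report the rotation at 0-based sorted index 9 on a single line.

Answer: tloose$foo

Derivation:
All 10 rotations (rotation i = S[i:]+S[:i]):
  rot[0] = footloose$
  rot[1] = ootloose$f
  rot[2] = otloose$fo
  rot[3] = tloose$foo
  rot[4] = loose$foot
  rot[5] = oose$footl
  rot[6] = ose$footlo
  rot[7] = se$footloo
  rot[8] = e$footloos
  rot[9] = $footloose
Sorted (with $ < everything):
  sorted[0] = $footloose
  sorted[1] = e$footloos
  sorted[2] = footloose$
  sorted[3] = loose$foot
  sorted[4] = oose$footl
  sorted[5] = ootloose$f
  sorted[6] = ose$footlo
  sorted[7] = otloose$fo
  sorted[8] = se$footloo
  sorted[9] = tloose$foo
sorted[9] = tloose$foo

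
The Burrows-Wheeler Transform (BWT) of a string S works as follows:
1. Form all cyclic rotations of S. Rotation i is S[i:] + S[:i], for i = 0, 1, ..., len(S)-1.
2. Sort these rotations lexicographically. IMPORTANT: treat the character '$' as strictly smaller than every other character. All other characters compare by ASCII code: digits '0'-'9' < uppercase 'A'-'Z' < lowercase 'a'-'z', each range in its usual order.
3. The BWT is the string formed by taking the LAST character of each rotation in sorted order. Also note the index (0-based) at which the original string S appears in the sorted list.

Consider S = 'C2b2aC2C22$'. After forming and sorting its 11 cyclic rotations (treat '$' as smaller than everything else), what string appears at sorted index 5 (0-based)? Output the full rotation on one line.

All 11 rotations (rotation i = S[i:]+S[:i]):
  rot[0] = C2b2aC2C22$
  rot[1] = 2b2aC2C22$C
  rot[2] = b2aC2C22$C2
  rot[3] = 2aC2C22$C2b
  rot[4] = aC2C22$C2b2
  rot[5] = C2C22$C2b2a
  rot[6] = 2C22$C2b2aC
  rot[7] = C22$C2b2aC2
  rot[8] = 22$C2b2aC2C
  rot[9] = 2$C2b2aC2C2
  rot[10] = $C2b2aC2C22
Sorted (with $ < everything):
  sorted[0] = $C2b2aC2C22
  sorted[1] = 2$C2b2aC2C2
  sorted[2] = 22$C2b2aC2C
  sorted[3] = 2C22$C2b2aC
  sorted[4] = 2aC2C22$C2b
  sorted[5] = 2b2aC2C22$C
  sorted[6] = C22$C2b2aC2
  sorted[7] = C2C22$C2b2a
  sorted[8] = C2b2aC2C22$
  sorted[9] = aC2C22$C2b2
  sorted[10] = b2aC2C22$C2
sorted[5] = 2b2aC2C22$C

Answer: 2b2aC2C22$C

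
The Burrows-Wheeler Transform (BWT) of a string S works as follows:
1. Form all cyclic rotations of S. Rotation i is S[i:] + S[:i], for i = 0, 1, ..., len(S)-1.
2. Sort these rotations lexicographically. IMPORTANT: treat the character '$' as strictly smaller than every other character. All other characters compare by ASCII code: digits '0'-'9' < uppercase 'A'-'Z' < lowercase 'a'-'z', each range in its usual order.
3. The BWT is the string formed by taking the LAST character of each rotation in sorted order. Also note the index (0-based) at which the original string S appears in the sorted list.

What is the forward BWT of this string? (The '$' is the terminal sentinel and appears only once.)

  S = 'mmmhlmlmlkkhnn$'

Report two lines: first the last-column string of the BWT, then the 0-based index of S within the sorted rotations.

All 15 rotations (rotation i = S[i:]+S[:i]):
  rot[0] = mmmhlmlmlkkhnn$
  rot[1] = mmhlmlmlkkhnn$m
  rot[2] = mhlmlmlkkhnn$mm
  rot[3] = hlmlmlkkhnn$mmm
  rot[4] = lmlmlkkhnn$mmmh
  rot[5] = mlmlkkhnn$mmmhl
  rot[6] = lmlkkhnn$mmmhlm
  rot[7] = mlkkhnn$mmmhlml
  rot[8] = lkkhnn$mmmhlmlm
  rot[9] = kkhnn$mmmhlmlml
  rot[10] = khnn$mmmhlmlmlk
  rot[11] = hnn$mmmhlmlmlkk
  rot[12] = nn$mmmhlmlmlkkh
  rot[13] = n$mmmhlmlmlkkhn
  rot[14] = $mmmhlmlmlkkhnn
Sorted (with $ < everything):
  sorted[0] = $mmmhlmlmlkkhnn  (last char: 'n')
  sorted[1] = hlmlmlkkhnn$mmm  (last char: 'm')
  sorted[2] = hnn$mmmhlmlmlkk  (last char: 'k')
  sorted[3] = khnn$mmmhlmlmlk  (last char: 'k')
  sorted[4] = kkhnn$mmmhlmlml  (last char: 'l')
  sorted[5] = lkkhnn$mmmhlmlm  (last char: 'm')
  sorted[6] = lmlkkhnn$mmmhlm  (last char: 'm')
  sorted[7] = lmlmlkkhnn$mmmh  (last char: 'h')
  sorted[8] = mhlmlmlkkhnn$mm  (last char: 'm')
  sorted[9] = mlkkhnn$mmmhlml  (last char: 'l')
  sorted[10] = mlmlkkhnn$mmmhl  (last char: 'l')
  sorted[11] = mmhlmlmlkkhnn$m  (last char: 'm')
  sorted[12] = mmmhlmlmlkkhnn$  (last char: '$')
  sorted[13] = n$mmmhlmlmlkkhn  (last char: 'n')
  sorted[14] = nn$mmmhlmlmlkkh  (last char: 'h')
Last column: nmkklmmhmllm$nh
Original string S is at sorted index 12

Answer: nmkklmmhmllm$nh
12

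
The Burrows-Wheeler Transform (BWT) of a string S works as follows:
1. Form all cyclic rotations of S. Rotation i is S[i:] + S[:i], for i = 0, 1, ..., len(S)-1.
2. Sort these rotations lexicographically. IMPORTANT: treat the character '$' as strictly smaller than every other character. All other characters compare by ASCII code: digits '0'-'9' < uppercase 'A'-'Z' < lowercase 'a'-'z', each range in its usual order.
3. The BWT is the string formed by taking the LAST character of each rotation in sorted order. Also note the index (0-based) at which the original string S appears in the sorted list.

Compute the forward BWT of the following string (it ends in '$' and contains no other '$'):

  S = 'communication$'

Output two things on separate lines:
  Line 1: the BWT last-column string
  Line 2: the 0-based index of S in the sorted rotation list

All 14 rotations (rotation i = S[i:]+S[:i]):
  rot[0] = communication$
  rot[1] = ommunication$c
  rot[2] = mmunication$co
  rot[3] = munication$com
  rot[4] = unication$comm
  rot[5] = nication$commu
  rot[6] = ication$commun
  rot[7] = cation$communi
  rot[8] = ation$communic
  rot[9] = tion$communica
  rot[10] = ion$communicat
  rot[11] = on$communicati
  rot[12] = n$communicatio
  rot[13] = $communication
Sorted (with $ < everything):
  sorted[0] = $communication  (last char: 'n')
  sorted[1] = ation$communic  (last char: 'c')
  sorted[2] = cation$communi  (last char: 'i')
  sorted[3] = communication$  (last char: '$')
  sorted[4] = ication$commun  (last char: 'n')
  sorted[5] = ion$communicat  (last char: 't')
  sorted[6] = mmunication$co  (last char: 'o')
  sorted[7] = munication$com  (last char: 'm')
  sorted[8] = n$communicatio  (last char: 'o')
  sorted[9] = nication$commu  (last char: 'u')
  sorted[10] = ommunication$c  (last char: 'c')
  sorted[11] = on$communicati  (last char: 'i')
  sorted[12] = tion$communica  (last char: 'a')
  sorted[13] = unication$comm  (last char: 'm')
Last column: nci$ntomouciam
Original string S is at sorted index 3

Answer: nci$ntomouciam
3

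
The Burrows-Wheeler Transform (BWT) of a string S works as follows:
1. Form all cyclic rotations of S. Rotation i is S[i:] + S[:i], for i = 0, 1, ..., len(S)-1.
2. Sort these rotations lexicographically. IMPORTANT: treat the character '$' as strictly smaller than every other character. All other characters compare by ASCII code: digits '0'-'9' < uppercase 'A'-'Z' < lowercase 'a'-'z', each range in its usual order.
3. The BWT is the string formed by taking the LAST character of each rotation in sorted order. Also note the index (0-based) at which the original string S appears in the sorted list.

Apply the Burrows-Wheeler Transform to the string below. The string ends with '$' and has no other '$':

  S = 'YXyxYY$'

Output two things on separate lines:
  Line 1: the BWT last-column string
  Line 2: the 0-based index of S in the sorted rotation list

Answer: YYY$xyX
3

Derivation:
All 7 rotations (rotation i = S[i:]+S[:i]):
  rot[0] = YXyxYY$
  rot[1] = XyxYY$Y
  rot[2] = yxYY$YX
  rot[3] = xYY$YXy
  rot[4] = YY$YXyx
  rot[5] = Y$YXyxY
  rot[6] = $YXyxYY
Sorted (with $ < everything):
  sorted[0] = $YXyxYY  (last char: 'Y')
  sorted[1] = XyxYY$Y  (last char: 'Y')
  sorted[2] = Y$YXyxY  (last char: 'Y')
  sorted[3] = YXyxYY$  (last char: '$')
  sorted[4] = YY$YXyx  (last char: 'x')
  sorted[5] = xYY$YXy  (last char: 'y')
  sorted[6] = yxYY$YX  (last char: 'X')
Last column: YYY$xyX
Original string S is at sorted index 3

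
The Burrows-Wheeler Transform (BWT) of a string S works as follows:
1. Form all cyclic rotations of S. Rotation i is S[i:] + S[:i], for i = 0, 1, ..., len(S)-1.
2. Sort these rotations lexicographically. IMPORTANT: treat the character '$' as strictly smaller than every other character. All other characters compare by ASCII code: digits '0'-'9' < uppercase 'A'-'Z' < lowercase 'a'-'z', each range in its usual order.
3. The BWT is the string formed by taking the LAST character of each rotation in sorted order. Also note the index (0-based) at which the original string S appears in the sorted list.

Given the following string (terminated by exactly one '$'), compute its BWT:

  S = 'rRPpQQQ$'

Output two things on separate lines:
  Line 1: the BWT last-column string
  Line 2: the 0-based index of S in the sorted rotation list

All 8 rotations (rotation i = S[i:]+S[:i]):
  rot[0] = rRPpQQQ$
  rot[1] = RPpQQQ$r
  rot[2] = PpQQQ$rR
  rot[3] = pQQQ$rRP
  rot[4] = QQQ$rRPp
  rot[5] = QQ$rRPpQ
  rot[6] = Q$rRPpQQ
  rot[7] = $rRPpQQQ
Sorted (with $ < everything):
  sorted[0] = $rRPpQQQ  (last char: 'Q')
  sorted[1] = PpQQQ$rR  (last char: 'R')
  sorted[2] = Q$rRPpQQ  (last char: 'Q')
  sorted[3] = QQ$rRPpQ  (last char: 'Q')
  sorted[4] = QQQ$rRPp  (last char: 'p')
  sorted[5] = RPpQQQ$r  (last char: 'r')
  sorted[6] = pQQQ$rRP  (last char: 'P')
  sorted[7] = rRPpQQQ$  (last char: '$')
Last column: QRQQprP$
Original string S is at sorted index 7

Answer: QRQQprP$
7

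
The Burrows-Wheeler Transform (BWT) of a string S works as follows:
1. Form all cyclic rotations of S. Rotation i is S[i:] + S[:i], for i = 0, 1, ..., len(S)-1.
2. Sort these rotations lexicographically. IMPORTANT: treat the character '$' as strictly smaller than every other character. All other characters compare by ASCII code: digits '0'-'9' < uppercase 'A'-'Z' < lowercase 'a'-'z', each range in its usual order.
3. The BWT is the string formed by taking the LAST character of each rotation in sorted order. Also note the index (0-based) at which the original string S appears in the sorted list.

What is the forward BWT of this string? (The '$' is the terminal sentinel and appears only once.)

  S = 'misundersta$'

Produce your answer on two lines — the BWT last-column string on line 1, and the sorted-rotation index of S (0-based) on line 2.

Answer: atndm$ueriss
5

Derivation:
All 12 rotations (rotation i = S[i:]+S[:i]):
  rot[0] = misundersta$
  rot[1] = isundersta$m
  rot[2] = sundersta$mi
  rot[3] = understa$mis
  rot[4] = ndersta$misu
  rot[5] = dersta$misun
  rot[6] = ersta$misund
  rot[7] = rsta$misunde
  rot[8] = sta$misunder
  rot[9] = ta$misunders
  rot[10] = a$misunderst
  rot[11] = $misundersta
Sorted (with $ < everything):
  sorted[0] = $misundersta  (last char: 'a')
  sorted[1] = a$misunderst  (last char: 't')
  sorted[2] = dersta$misun  (last char: 'n')
  sorted[3] = ersta$misund  (last char: 'd')
  sorted[4] = isundersta$m  (last char: 'm')
  sorted[5] = misundersta$  (last char: '$')
  sorted[6] = ndersta$misu  (last char: 'u')
  sorted[7] = rsta$misunde  (last char: 'e')
  sorted[8] = sta$misunder  (last char: 'r')
  sorted[9] = sundersta$mi  (last char: 'i')
  sorted[10] = ta$misunders  (last char: 's')
  sorted[11] = understa$mis  (last char: 's')
Last column: atndm$ueriss
Original string S is at sorted index 5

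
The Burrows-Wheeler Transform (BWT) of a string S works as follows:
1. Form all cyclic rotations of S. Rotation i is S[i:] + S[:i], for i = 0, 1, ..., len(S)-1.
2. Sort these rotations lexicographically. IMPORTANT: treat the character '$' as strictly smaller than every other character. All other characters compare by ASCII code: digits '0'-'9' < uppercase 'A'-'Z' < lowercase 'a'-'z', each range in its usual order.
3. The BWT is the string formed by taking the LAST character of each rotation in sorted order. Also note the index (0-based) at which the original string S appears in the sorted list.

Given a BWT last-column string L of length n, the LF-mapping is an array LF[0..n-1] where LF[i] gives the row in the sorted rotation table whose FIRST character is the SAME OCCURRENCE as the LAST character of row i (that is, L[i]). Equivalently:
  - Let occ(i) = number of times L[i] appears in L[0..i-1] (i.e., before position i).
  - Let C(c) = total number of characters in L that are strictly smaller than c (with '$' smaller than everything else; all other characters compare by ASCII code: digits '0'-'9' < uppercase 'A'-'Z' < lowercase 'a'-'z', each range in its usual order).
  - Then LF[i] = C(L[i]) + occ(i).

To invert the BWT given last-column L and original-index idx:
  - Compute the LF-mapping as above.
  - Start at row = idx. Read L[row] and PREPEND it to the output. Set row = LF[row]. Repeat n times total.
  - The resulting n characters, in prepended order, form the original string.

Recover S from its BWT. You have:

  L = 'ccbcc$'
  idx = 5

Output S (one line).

LF mapping: 2 3 1 4 5 0
Walk LF starting at row 5, prepending L[row]:
  step 1: row=5, L[5]='$', prepend. Next row=LF[5]=0
  step 2: row=0, L[0]='c', prepend. Next row=LF[0]=2
  step 3: row=2, L[2]='b', prepend. Next row=LF[2]=1
  step 4: row=1, L[1]='c', prepend. Next row=LF[1]=3
  step 5: row=3, L[3]='c', prepend. Next row=LF[3]=4
  step 6: row=4, L[4]='c', prepend. Next row=LF[4]=5
Reversed output: cccbc$

Answer: cccbc$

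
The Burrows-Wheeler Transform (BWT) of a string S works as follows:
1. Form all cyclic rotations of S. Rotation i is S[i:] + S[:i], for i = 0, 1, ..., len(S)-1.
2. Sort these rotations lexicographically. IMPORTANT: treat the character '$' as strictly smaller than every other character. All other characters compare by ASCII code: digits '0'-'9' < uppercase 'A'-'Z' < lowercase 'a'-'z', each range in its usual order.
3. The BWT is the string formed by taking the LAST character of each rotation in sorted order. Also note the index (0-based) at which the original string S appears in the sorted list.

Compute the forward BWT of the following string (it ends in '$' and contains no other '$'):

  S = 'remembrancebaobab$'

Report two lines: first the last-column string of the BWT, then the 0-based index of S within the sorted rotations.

Answer: bbrbaoemncmreeaab$
17

Derivation:
All 18 rotations (rotation i = S[i:]+S[:i]):
  rot[0] = remembrancebaobab$
  rot[1] = emembrancebaobab$r
  rot[2] = membrancebaobab$re
  rot[3] = embrancebaobab$rem
  rot[4] = mbrancebaobab$reme
  rot[5] = brancebaobab$remem
  rot[6] = rancebaobab$rememb
  rot[7] = ancebaobab$remembr
  rot[8] = ncebaobab$remembra
  rot[9] = cebaobab$remembran
  rot[10] = ebaobab$remembranc
  rot[11] = baobab$remembrance
  rot[12] = aobab$remembranceb
  rot[13] = obab$remembranceba
  rot[14] = bab$remembrancebao
  rot[15] = ab$remembrancebaob
  rot[16] = b$remembrancebaoba
  rot[17] = $remembrancebaobab
Sorted (with $ < everything):
  sorted[0] = $remembrancebaobab  (last char: 'b')
  sorted[1] = ab$remembrancebaob  (last char: 'b')
  sorted[2] = ancebaobab$remembr  (last char: 'r')
  sorted[3] = aobab$remembranceb  (last char: 'b')
  sorted[4] = b$remembrancebaoba  (last char: 'a')
  sorted[5] = bab$remembrancebao  (last char: 'o')
  sorted[6] = baobab$remembrance  (last char: 'e')
  sorted[7] = brancebaobab$remem  (last char: 'm')
  sorted[8] = cebaobab$remembran  (last char: 'n')
  sorted[9] = ebaobab$remembranc  (last char: 'c')
  sorted[10] = embrancebaobab$rem  (last char: 'm')
  sorted[11] = emembrancebaobab$r  (last char: 'r')
  sorted[12] = mbrancebaobab$reme  (last char: 'e')
  sorted[13] = membrancebaobab$re  (last char: 'e')
  sorted[14] = ncebaobab$remembra  (last char: 'a')
  sorted[15] = obab$remembranceba  (last char: 'a')
  sorted[16] = rancebaobab$rememb  (last char: 'b')
  sorted[17] = remembrancebaobab$  (last char: '$')
Last column: bbrbaoemncmreeaab$
Original string S is at sorted index 17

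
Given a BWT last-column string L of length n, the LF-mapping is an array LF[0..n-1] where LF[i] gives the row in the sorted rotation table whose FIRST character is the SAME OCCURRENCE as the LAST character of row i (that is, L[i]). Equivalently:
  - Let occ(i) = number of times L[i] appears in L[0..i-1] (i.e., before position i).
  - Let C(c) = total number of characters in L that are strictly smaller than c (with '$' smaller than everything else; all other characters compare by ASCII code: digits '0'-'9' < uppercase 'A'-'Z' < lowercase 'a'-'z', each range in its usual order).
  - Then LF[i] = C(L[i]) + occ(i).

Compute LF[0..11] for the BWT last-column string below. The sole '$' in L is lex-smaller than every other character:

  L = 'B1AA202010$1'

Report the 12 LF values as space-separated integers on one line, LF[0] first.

Answer: 11 4 9 10 7 1 8 2 5 3 0 6

Derivation:
Char counts: '$':1, '0':3, '1':3, '2':2, 'A':2, 'B':1
C (first-col start): C('$')=0, C('0')=1, C('1')=4, C('2')=7, C('A')=9, C('B')=11
L[0]='B': occ=0, LF[0]=C('B')+0=11+0=11
L[1]='1': occ=0, LF[1]=C('1')+0=4+0=4
L[2]='A': occ=0, LF[2]=C('A')+0=9+0=9
L[3]='A': occ=1, LF[3]=C('A')+1=9+1=10
L[4]='2': occ=0, LF[4]=C('2')+0=7+0=7
L[5]='0': occ=0, LF[5]=C('0')+0=1+0=1
L[6]='2': occ=1, LF[6]=C('2')+1=7+1=8
L[7]='0': occ=1, LF[7]=C('0')+1=1+1=2
L[8]='1': occ=1, LF[8]=C('1')+1=4+1=5
L[9]='0': occ=2, LF[9]=C('0')+2=1+2=3
L[10]='$': occ=0, LF[10]=C('$')+0=0+0=0
L[11]='1': occ=2, LF[11]=C('1')+2=4+2=6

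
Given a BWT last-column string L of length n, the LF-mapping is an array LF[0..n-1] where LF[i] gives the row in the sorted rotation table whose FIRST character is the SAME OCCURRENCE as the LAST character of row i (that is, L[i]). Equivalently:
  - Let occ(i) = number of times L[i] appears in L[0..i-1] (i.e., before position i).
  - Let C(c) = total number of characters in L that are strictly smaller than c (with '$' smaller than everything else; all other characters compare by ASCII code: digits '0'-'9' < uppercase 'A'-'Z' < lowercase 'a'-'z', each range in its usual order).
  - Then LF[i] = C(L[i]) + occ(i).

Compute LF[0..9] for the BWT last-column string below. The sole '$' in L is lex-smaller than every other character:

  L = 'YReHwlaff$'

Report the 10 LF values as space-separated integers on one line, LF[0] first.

Answer: 3 2 5 1 9 8 4 6 7 0

Derivation:
Char counts: '$':1, 'H':1, 'R':1, 'Y':1, 'a':1, 'e':1, 'f':2, 'l':1, 'w':1
C (first-col start): C('$')=0, C('H')=1, C('R')=2, C('Y')=3, C('a')=4, C('e')=5, C('f')=6, C('l')=8, C('w')=9
L[0]='Y': occ=0, LF[0]=C('Y')+0=3+0=3
L[1]='R': occ=0, LF[1]=C('R')+0=2+0=2
L[2]='e': occ=0, LF[2]=C('e')+0=5+0=5
L[3]='H': occ=0, LF[3]=C('H')+0=1+0=1
L[4]='w': occ=0, LF[4]=C('w')+0=9+0=9
L[5]='l': occ=0, LF[5]=C('l')+0=8+0=8
L[6]='a': occ=0, LF[6]=C('a')+0=4+0=4
L[7]='f': occ=0, LF[7]=C('f')+0=6+0=6
L[8]='f': occ=1, LF[8]=C('f')+1=6+1=7
L[9]='$': occ=0, LF[9]=C('$')+0=0+0=0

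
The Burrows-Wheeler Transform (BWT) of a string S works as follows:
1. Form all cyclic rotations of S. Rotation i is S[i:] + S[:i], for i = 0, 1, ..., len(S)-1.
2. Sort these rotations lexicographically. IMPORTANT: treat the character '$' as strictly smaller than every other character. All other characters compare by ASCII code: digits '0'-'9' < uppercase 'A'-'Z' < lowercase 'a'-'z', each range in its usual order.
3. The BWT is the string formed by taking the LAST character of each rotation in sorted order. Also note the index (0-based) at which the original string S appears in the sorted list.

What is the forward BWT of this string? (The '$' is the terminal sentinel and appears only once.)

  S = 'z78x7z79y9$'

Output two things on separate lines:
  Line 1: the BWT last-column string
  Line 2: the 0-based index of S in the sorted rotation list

Answer: 9zzx7y789$7
9

Derivation:
All 11 rotations (rotation i = S[i:]+S[:i]):
  rot[0] = z78x7z79y9$
  rot[1] = 78x7z79y9$z
  rot[2] = 8x7z79y9$z7
  rot[3] = x7z79y9$z78
  rot[4] = 7z79y9$z78x
  rot[5] = z79y9$z78x7
  rot[6] = 79y9$z78x7z
  rot[7] = 9y9$z78x7z7
  rot[8] = y9$z78x7z79
  rot[9] = 9$z78x7z79y
  rot[10] = $z78x7z79y9
Sorted (with $ < everything):
  sorted[0] = $z78x7z79y9  (last char: '9')
  sorted[1] = 78x7z79y9$z  (last char: 'z')
  sorted[2] = 79y9$z78x7z  (last char: 'z')
  sorted[3] = 7z79y9$z78x  (last char: 'x')
  sorted[4] = 8x7z79y9$z7  (last char: '7')
  sorted[5] = 9$z78x7z79y  (last char: 'y')
  sorted[6] = 9y9$z78x7z7  (last char: '7')
  sorted[7] = x7z79y9$z78  (last char: '8')
  sorted[8] = y9$z78x7z79  (last char: '9')
  sorted[9] = z78x7z79y9$  (last char: '$')
  sorted[10] = z79y9$z78x7  (last char: '7')
Last column: 9zzx7y789$7
Original string S is at sorted index 9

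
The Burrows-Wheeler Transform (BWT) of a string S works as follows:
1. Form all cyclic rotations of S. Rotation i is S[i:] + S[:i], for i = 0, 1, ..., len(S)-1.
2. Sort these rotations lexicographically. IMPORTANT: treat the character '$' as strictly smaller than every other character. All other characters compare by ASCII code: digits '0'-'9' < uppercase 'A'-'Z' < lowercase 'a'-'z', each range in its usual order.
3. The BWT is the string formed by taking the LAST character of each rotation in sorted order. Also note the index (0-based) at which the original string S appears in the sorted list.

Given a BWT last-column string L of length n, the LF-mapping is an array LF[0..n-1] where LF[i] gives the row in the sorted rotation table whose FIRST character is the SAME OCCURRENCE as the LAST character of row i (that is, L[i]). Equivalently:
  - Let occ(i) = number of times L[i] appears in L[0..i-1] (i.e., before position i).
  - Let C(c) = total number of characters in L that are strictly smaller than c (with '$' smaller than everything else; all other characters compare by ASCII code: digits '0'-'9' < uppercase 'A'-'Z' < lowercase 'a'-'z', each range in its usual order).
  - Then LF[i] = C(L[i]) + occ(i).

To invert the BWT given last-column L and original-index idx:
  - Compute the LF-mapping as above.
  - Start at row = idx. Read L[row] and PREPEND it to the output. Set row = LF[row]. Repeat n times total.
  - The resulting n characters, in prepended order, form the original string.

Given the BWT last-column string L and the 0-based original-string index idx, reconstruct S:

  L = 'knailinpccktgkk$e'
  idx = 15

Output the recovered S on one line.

LF mapping: 8 13 1 6 12 7 14 15 2 3 9 16 5 10 11 0 4
Walk LF starting at row 15, prepending L[row]:
  step 1: row=15, L[15]='$', prepend. Next row=LF[15]=0
  step 2: row=0, L[0]='k', prepend. Next row=LF[0]=8
  step 3: row=8, L[8]='c', prepend. Next row=LF[8]=2
  step 4: row=2, L[2]='a', prepend. Next row=LF[2]=1
  step 5: row=1, L[1]='n', prepend. Next row=LF[1]=13
  step 6: row=13, L[13]='k', prepend. Next row=LF[13]=10
  step 7: row=10, L[10]='k', prepend. Next row=LF[10]=9
  step 8: row=9, L[9]='c', prepend. Next row=LF[9]=3
  step 9: row=3, L[3]='i', prepend. Next row=LF[3]=6
  step 10: row=6, L[6]='n', prepend. Next row=LF[6]=14
  step 11: row=14, L[14]='k', prepend. Next row=LF[14]=11
  step 12: row=11, L[11]='t', prepend. Next row=LF[11]=16
  step 13: row=16, L[16]='e', prepend. Next row=LF[16]=4
  step 14: row=4, L[4]='l', prepend. Next row=LF[4]=12
  step 15: row=12, L[12]='g', prepend. Next row=LF[12]=5
  step 16: row=5, L[5]='i', prepend. Next row=LF[5]=7
  step 17: row=7, L[7]='p', prepend. Next row=LF[7]=15
Reversed output: pigletknickknack$

Answer: pigletknickknack$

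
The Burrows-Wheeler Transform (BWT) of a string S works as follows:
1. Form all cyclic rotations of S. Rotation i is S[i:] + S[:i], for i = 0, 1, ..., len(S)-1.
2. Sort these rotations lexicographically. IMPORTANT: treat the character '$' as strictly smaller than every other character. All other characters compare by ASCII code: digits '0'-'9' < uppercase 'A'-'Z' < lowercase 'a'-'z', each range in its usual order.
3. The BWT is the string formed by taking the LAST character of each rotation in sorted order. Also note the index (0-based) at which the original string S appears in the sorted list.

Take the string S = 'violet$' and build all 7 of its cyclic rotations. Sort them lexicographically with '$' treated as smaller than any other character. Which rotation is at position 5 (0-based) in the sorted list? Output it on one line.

Answer: t$viole

Derivation:
All 7 rotations (rotation i = S[i:]+S[:i]):
  rot[0] = violet$
  rot[1] = iolet$v
  rot[2] = olet$vi
  rot[3] = let$vio
  rot[4] = et$viol
  rot[5] = t$viole
  rot[6] = $violet
Sorted (with $ < everything):
  sorted[0] = $violet
  sorted[1] = et$viol
  sorted[2] = iolet$v
  sorted[3] = let$vio
  sorted[4] = olet$vi
  sorted[5] = t$viole
  sorted[6] = violet$
sorted[5] = t$viole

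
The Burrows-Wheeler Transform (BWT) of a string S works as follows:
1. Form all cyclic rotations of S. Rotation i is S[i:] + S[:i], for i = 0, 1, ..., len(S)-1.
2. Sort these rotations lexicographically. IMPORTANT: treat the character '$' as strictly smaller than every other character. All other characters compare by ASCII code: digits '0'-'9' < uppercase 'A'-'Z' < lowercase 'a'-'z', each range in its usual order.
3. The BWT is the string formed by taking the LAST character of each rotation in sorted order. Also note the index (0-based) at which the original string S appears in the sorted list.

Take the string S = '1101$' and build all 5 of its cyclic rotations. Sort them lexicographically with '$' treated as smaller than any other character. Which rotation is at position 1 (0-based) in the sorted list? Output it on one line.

Answer: 01$11

Derivation:
All 5 rotations (rotation i = S[i:]+S[:i]):
  rot[0] = 1101$
  rot[1] = 101$1
  rot[2] = 01$11
  rot[3] = 1$110
  rot[4] = $1101
Sorted (with $ < everything):
  sorted[0] = $1101
  sorted[1] = 01$11
  sorted[2] = 1$110
  sorted[3] = 101$1
  sorted[4] = 1101$
sorted[1] = 01$11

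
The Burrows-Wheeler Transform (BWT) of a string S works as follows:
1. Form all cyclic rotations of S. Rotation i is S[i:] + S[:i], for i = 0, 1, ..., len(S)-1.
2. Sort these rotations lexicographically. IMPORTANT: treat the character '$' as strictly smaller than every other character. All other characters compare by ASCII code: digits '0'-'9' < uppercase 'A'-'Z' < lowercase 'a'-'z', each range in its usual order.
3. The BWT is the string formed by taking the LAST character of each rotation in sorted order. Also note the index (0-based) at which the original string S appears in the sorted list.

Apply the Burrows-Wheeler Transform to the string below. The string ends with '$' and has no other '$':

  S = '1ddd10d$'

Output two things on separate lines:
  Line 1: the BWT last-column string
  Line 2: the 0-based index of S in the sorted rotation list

All 8 rotations (rotation i = S[i:]+S[:i]):
  rot[0] = 1ddd10d$
  rot[1] = ddd10d$1
  rot[2] = dd10d$1d
  rot[3] = d10d$1dd
  rot[4] = 10d$1ddd
  rot[5] = 0d$1ddd1
  rot[6] = d$1ddd10
  rot[7] = $1ddd10d
Sorted (with $ < everything):
  sorted[0] = $1ddd10d  (last char: 'd')
  sorted[1] = 0d$1ddd1  (last char: '1')
  sorted[2] = 10d$1ddd  (last char: 'd')
  sorted[3] = 1ddd10d$  (last char: '$')
  sorted[4] = d$1ddd10  (last char: '0')
  sorted[5] = d10d$1dd  (last char: 'd')
  sorted[6] = dd10d$1d  (last char: 'd')
  sorted[7] = ddd10d$1  (last char: '1')
Last column: d1d$0dd1
Original string S is at sorted index 3

Answer: d1d$0dd1
3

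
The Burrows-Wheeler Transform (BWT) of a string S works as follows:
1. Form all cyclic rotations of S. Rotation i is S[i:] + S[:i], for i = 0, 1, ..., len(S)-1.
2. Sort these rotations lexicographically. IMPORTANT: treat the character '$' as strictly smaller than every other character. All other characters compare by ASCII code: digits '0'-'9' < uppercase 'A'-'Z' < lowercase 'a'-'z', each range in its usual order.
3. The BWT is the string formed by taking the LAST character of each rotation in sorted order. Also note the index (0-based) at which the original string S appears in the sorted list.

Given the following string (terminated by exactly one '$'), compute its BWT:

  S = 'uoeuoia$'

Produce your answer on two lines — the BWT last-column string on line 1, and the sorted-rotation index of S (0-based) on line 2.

All 8 rotations (rotation i = S[i:]+S[:i]):
  rot[0] = uoeuoia$
  rot[1] = oeuoia$u
  rot[2] = euoia$uo
  rot[3] = uoia$uoe
  rot[4] = oia$uoeu
  rot[5] = ia$uoeuo
  rot[6] = a$uoeuoi
  rot[7] = $uoeuoia
Sorted (with $ < everything):
  sorted[0] = $uoeuoia  (last char: 'a')
  sorted[1] = a$uoeuoi  (last char: 'i')
  sorted[2] = euoia$uo  (last char: 'o')
  sorted[3] = ia$uoeuo  (last char: 'o')
  sorted[4] = oeuoia$u  (last char: 'u')
  sorted[5] = oia$uoeu  (last char: 'u')
  sorted[6] = uoeuoia$  (last char: '$')
  sorted[7] = uoia$uoe  (last char: 'e')
Last column: aioouu$e
Original string S is at sorted index 6

Answer: aioouu$e
6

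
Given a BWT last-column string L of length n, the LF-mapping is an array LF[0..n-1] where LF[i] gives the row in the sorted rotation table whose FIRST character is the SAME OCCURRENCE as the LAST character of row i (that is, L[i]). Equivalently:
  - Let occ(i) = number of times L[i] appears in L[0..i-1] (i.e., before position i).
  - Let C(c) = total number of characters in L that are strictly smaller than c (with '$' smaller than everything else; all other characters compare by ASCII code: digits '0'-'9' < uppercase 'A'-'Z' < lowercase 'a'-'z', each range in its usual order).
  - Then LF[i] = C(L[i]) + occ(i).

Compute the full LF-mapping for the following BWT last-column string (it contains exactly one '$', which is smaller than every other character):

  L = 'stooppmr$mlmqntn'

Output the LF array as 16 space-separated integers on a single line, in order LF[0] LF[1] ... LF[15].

Char counts: '$':1, 'l':1, 'm':3, 'n':2, 'o':2, 'p':2, 'q':1, 'r':1, 's':1, 't':2
C (first-col start): C('$')=0, C('l')=1, C('m')=2, C('n')=5, C('o')=7, C('p')=9, C('q')=11, C('r')=12, C('s')=13, C('t')=14
L[0]='s': occ=0, LF[0]=C('s')+0=13+0=13
L[1]='t': occ=0, LF[1]=C('t')+0=14+0=14
L[2]='o': occ=0, LF[2]=C('o')+0=7+0=7
L[3]='o': occ=1, LF[3]=C('o')+1=7+1=8
L[4]='p': occ=0, LF[4]=C('p')+0=9+0=9
L[5]='p': occ=1, LF[5]=C('p')+1=9+1=10
L[6]='m': occ=0, LF[6]=C('m')+0=2+0=2
L[7]='r': occ=0, LF[7]=C('r')+0=12+0=12
L[8]='$': occ=0, LF[8]=C('$')+0=0+0=0
L[9]='m': occ=1, LF[9]=C('m')+1=2+1=3
L[10]='l': occ=0, LF[10]=C('l')+0=1+0=1
L[11]='m': occ=2, LF[11]=C('m')+2=2+2=4
L[12]='q': occ=0, LF[12]=C('q')+0=11+0=11
L[13]='n': occ=0, LF[13]=C('n')+0=5+0=5
L[14]='t': occ=1, LF[14]=C('t')+1=14+1=15
L[15]='n': occ=1, LF[15]=C('n')+1=5+1=6

Answer: 13 14 7 8 9 10 2 12 0 3 1 4 11 5 15 6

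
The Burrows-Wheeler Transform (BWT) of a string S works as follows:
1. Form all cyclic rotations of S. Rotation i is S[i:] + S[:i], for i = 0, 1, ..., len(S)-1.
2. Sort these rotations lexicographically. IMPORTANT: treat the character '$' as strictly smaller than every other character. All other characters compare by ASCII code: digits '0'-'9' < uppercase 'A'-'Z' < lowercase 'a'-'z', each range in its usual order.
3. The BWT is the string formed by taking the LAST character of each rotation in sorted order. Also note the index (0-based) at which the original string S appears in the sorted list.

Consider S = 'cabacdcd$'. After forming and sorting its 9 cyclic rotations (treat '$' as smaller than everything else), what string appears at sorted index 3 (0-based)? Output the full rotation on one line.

All 9 rotations (rotation i = S[i:]+S[:i]):
  rot[0] = cabacdcd$
  rot[1] = abacdcd$c
  rot[2] = bacdcd$ca
  rot[3] = acdcd$cab
  rot[4] = cdcd$caba
  rot[5] = dcd$cabac
  rot[6] = cd$cabacd
  rot[7] = d$cabacdc
  rot[8] = $cabacdcd
Sorted (with $ < everything):
  sorted[0] = $cabacdcd
  sorted[1] = abacdcd$c
  sorted[2] = acdcd$cab
  sorted[3] = bacdcd$ca
  sorted[4] = cabacdcd$
  sorted[5] = cd$cabacd
  sorted[6] = cdcd$caba
  sorted[7] = d$cabacdc
  sorted[8] = dcd$cabac
sorted[3] = bacdcd$ca

Answer: bacdcd$ca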